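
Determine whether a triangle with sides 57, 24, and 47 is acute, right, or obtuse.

Compare the square of the longest side to the sum of squares of the other two: 24² + 47² = 2785 < 3249 = 57².

obtuse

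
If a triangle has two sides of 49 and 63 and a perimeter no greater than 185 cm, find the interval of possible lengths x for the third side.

Triangle inequality alone gives 14 < x < 112.
The perimeter condition gives x ≤ 185 − 49 − 63 = 73.
Intersecting the two: 14 < x ≤ 73.

14 < x ≤ 73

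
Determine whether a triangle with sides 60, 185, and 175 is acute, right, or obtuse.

right

Compare the square of the longest side to the sum of squares of the other two: 60² + 175² = 34225 = 185².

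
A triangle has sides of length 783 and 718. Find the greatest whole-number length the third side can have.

1500

The third side must be strictly less than 783 + 718 = 1501.
The largest integer below 1501 is 1500.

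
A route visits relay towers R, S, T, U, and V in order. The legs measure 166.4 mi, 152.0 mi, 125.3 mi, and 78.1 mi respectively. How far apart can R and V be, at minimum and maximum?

0 ≤ RV ≤ 521.8 mi

The maximum is all hops collinear in one direction: 166.4 + 152.0 + 125.3 + 78.1 = 521.8.
The longest hop is 166.4; the others sum to 355.4. Since 166.4 ≤ 355.4, the path can fold back on itself completely, so the minimum distance is 0.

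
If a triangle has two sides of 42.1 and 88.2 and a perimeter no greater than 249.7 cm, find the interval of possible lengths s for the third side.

Triangle inequality alone gives 46.1 < s < 130.3.
The perimeter condition gives s ≤ 249.7 − 42.1 − 88.2 = 119.4.
Intersecting the two: 46.1 < s ≤ 119.4.

46.1 < s ≤ 119.4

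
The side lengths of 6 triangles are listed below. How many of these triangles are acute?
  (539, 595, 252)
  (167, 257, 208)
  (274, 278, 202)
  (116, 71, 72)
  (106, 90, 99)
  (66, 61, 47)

(539,595,252): 252²+539² = 354025 = 595² → right
(167,257,208): 167²+208² = 71153 > 66049 = 257² → acute
(274,278,202): 202²+274² = 115880 > 77284 = 278² → acute
(116,71,72): 71²+72² = 10225 < 13456 = 116² → obtuse
(106,90,99): 90²+99² = 17901 > 11236 = 106² → acute
(66,61,47): 47²+61² = 5930 > 4356 = 66² → acute
4 of the 6 are acute.

4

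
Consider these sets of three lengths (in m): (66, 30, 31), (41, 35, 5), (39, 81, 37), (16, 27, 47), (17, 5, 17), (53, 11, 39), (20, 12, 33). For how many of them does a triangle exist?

1

(30,31,66): 30+31 ≤ 66 → not valid
(5,35,41): 5+35 ≤ 41 → not valid
(37,39,81): 37+39 ≤ 81 → not valid
(16,27,47): 16+27 ≤ 47 → not valid
(5,17,17): 5+17 > 17 → valid
(11,39,53): 11+39 ≤ 53 → not valid
(12,20,33): 12+20 ≤ 33 → not valid
1 of the 7 triples forms a triangle.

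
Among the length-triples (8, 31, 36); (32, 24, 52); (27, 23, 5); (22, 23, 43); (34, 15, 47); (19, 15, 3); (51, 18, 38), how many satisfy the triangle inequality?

(8,31,36): 8+31 > 36 → valid
(24,32,52): 24+32 > 52 → valid
(5,23,27): 5+23 > 27 → valid
(22,23,43): 22+23 > 43 → valid
(15,34,47): 15+34 > 47 → valid
(3,15,19): 3+15 ≤ 19 → not valid
(18,38,51): 18+38 > 51 → valid
6 of the 7 triples form a triangle.

6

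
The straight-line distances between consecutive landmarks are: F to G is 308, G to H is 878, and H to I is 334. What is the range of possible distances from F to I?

The maximum is all hops collinear in one direction: 308 + 878 + 334 = 1520.
The longest hop is 878; the others sum to 642. Folding the others back against it leaves at least 878 − 642 = 236.

236 ≤ FI ≤ 1520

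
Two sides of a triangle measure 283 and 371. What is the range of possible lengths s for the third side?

By the triangle inequality, s must be less than 283 + 371 = 654 and greater than |283 − 371| = 88.

88 < s < 654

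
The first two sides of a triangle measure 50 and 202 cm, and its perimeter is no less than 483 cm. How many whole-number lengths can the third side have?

Triangle inequality: 152 < x < 252. Perimeter ≥ 483 gives x ≥ 483 − 50 − 202 = 231.
So 231 ≤ x < 252; integers 231 through 251: 21 values.

21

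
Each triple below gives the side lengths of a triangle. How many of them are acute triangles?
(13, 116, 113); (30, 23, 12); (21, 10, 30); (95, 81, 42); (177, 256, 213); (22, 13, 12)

1

(13,116,113): 13²+113² = 12938 < 13456 = 116² → obtuse
(30,23,12): 12²+23² = 673 < 900 = 30² → obtuse
(21,10,30): 10²+21² = 541 < 900 = 30² → obtuse
(95,81,42): 42²+81² = 8325 < 9025 = 95² → obtuse
(177,256,213): 177²+213² = 76698 > 65536 = 256² → acute
(22,13,12): 12²+13² = 313 < 484 = 22² → obtuse
1 of the 6 is acute.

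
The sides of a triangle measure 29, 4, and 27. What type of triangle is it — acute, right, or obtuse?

obtuse

Compare the square of the longest side to the sum of squares of the other two: 4² + 27² = 745 < 841 = 29².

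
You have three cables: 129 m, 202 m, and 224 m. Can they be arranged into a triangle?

The longest side is 224, and the other two sum to 331.
Since 331 > 224, the triangle inequality holds.

Yes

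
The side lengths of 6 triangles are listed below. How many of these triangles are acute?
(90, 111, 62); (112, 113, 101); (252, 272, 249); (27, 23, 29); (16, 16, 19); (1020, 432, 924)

(90,111,62): 62²+90² = 11944 < 12321 = 111² → obtuse
(112,113,101): 101²+112² = 22745 > 12769 = 113² → acute
(252,272,249): 249²+252² = 125505 > 73984 = 272² → acute
(27,23,29): 23²+27² = 1258 > 841 = 29² → acute
(16,16,19): 16²+16² = 512 > 361 = 19² → acute
(1020,432,924): 432²+924² = 1040400 = 1020² → right
4 of the 6 are acute.

4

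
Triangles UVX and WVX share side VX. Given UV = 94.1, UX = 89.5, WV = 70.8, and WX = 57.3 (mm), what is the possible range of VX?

13.5 < VX < 128.1

From triangle UVX: |94.1 − 89.5| < VX < 94.1 + 89.5, i.e. 4.6 < VX < 183.6.
From triangle WVX: 13.5 < VX < 128.1.
Both must hold, so VX lies in the intersection.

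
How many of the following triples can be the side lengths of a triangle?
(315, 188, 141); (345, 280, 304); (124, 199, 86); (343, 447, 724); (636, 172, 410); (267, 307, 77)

(141,188,315): 141+188 > 315 → valid
(280,304,345): 280+304 > 345 → valid
(86,124,199): 86+124 > 199 → valid
(343,447,724): 343+447 > 724 → valid
(172,410,636): 172+410 ≤ 636 → not valid
(77,267,307): 77+267 > 307 → valid
5 of the 6 triples form a triangle.

5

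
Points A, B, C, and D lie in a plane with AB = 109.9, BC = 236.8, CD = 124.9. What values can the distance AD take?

The maximum is all hops collinear in one direction: 109.9 + 236.8 + 124.9 = 471.6.
The longest hop is 236.8; the others sum to 234.8. Folding the others back against it leaves at least 236.8 − 234.8 = 2.0.

2.0 ≤ AD ≤ 471.6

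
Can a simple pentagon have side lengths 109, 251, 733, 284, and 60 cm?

No

For a pentagon, each side must be shorter than the sum of the others.
Here the longest side is 733, but the remaining 4 sides sum to only 704.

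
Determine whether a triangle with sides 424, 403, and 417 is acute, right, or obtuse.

Compare the square of the longest side to the sum of squares of the other two: 403² + 417² = 336298 > 179776 = 424².

acute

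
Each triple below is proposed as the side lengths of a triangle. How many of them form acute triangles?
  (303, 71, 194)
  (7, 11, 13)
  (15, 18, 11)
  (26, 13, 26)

3

(303,71,194): 71+194 ≤ 303, not a triangle
(7,11,13): 7²+11² = 170 > 169 = 13² → acute
(15,18,11): 11²+15² = 346 > 324 = 18² → acute
(26,13,26): 13²+26² = 845 > 676 = 26² → acute
3 of the 4 are acute.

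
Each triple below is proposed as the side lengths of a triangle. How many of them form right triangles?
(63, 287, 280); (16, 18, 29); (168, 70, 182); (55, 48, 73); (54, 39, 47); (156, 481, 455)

(63,287,280): 63²+280² = 82369 = 287² → right
(16,18,29): 16²+18² = 580 < 841 = 29² → obtuse
(168,70,182): 70²+168² = 33124 = 182² → right
(55,48,73): 48²+55² = 5329 = 73² → right
(54,39,47): 39²+47² = 3730 > 2916 = 54² → acute
(156,481,455): 156²+455² = 231361 = 481² → right
4 of the 6 are right.

4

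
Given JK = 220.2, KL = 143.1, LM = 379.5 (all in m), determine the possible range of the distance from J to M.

The maximum is all hops collinear in one direction: 220.2 + 143.1 + 379.5 = 742.8.
The longest hop is 379.5; the others sum to 363.3. Folding the others back against it leaves at least 379.5 − 363.3 = 16.2.

16.2 ≤ JM ≤ 742.8 m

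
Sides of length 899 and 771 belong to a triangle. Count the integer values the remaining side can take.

The third side lies in the open interval (128, 1670).
Integers from 129 to 1669 inclusive: 1669 − 129 + 1 = 1541.

1541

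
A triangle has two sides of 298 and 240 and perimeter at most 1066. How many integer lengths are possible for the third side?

470

Triangle inequality: 58 < x < 538. Perimeter ≤ 1066 gives x ≤ 1066 − 298 − 240 = 528.
So 58 < x ≤ 528; integers 59 through 528: 470 values.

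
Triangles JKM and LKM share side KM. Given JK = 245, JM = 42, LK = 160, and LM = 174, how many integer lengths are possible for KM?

83

From triangle JKM: 203 < KM < 287.
From triangle LKM: 14 < KM < 334.
Intersection: 203 < KM < 287, so integers 204 through 286: 83 values.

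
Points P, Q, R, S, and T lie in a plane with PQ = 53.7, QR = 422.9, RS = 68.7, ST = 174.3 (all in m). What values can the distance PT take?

126.2 ≤ PT ≤ 719.6 m

The maximum is all hops collinear in one direction: 53.7 + 422.9 + 68.7 + 174.3 = 719.6.
The longest hop is 422.9; the others sum to 296.7. Folding the others back against it leaves at least 422.9 − 296.7 = 126.2.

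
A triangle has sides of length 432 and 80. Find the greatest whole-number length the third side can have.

511

The third side must be strictly less than 432 + 80 = 512.
The largest integer below 512 is 511.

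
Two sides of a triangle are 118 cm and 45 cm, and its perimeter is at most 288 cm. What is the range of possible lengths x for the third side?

Triangle inequality alone gives 73 < x < 163.
The perimeter condition gives x ≤ 288 − 118 − 45 = 125.
Intersecting the two: 73 < x ≤ 125.

73 < x ≤ 125 cm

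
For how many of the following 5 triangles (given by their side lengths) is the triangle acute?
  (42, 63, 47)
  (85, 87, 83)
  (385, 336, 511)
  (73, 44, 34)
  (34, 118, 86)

2

(42,63,47): 42²+47² = 3973 > 3969 = 63² → acute
(85,87,83): 83²+85² = 14114 > 7569 = 87² → acute
(385,336,511): 336²+385² = 261121 = 511² → right
(73,44,34): 34²+44² = 3092 < 5329 = 73² → obtuse
(34,118,86): 34²+86² = 8552 < 13924 = 118² → obtuse
2 of the 5 are acute.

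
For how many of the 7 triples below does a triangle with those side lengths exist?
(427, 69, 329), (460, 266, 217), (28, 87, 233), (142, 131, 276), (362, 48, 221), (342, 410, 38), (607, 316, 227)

1

(69,329,427): 69+329 ≤ 427 → not valid
(217,266,460): 217+266 > 460 → valid
(28,87,233): 28+87 ≤ 233 → not valid
(131,142,276): 131+142 ≤ 276 → not valid
(48,221,362): 48+221 ≤ 362 → not valid
(38,342,410): 38+342 ≤ 410 → not valid
(227,316,607): 227+316 ≤ 607 → not valid
1 of the 7 triples forms a triangle.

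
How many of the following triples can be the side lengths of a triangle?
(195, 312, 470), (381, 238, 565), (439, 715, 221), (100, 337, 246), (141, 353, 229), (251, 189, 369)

5

(195,312,470): 195+312 > 470 → valid
(238,381,565): 238+381 > 565 → valid
(221,439,715): 221+439 ≤ 715 → not valid
(100,246,337): 100+246 > 337 → valid
(141,229,353): 141+229 > 353 → valid
(189,251,369): 189+251 > 369 → valid
5 of the 6 triples form a triangle.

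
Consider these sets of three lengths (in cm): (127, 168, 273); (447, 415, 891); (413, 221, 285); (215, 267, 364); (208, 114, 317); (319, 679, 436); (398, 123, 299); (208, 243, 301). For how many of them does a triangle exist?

(127,168,273): 127+168 > 273 → valid
(415,447,891): 415+447 ≤ 891 → not valid
(221,285,413): 221+285 > 413 → valid
(215,267,364): 215+267 > 364 → valid
(114,208,317): 114+208 > 317 → valid
(319,436,679): 319+436 > 679 → valid
(123,299,398): 123+299 > 398 → valid
(208,243,301): 208+243 > 301 → valid
7 of the 8 triples form a triangle.

7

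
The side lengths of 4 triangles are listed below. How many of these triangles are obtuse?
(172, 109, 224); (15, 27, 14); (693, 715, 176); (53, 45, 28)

2

(172,109,224): 109²+172² = 41465 < 50176 = 224² → obtuse
(15,27,14): 14²+15² = 421 < 729 = 27² → obtuse
(693,715,176): 176²+693² = 511225 = 715² → right
(53,45,28): 28²+45² = 2809 = 53² → right
2 of the 4 are obtuse.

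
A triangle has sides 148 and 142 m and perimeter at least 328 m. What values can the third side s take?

38 ≤ s < 290

Triangle inequality alone gives 6 < s < 290.
The perimeter condition gives s ≥ 328 − 148 − 142 = 38.
Intersecting the two: 38 ≤ s < 290.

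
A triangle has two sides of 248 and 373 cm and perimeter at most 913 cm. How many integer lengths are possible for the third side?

167

Triangle inequality: 125 < x < 621. Perimeter ≤ 913 gives x ≤ 913 − 248 − 373 = 292.
So 125 < x ≤ 292; integers 126 through 292: 167 values.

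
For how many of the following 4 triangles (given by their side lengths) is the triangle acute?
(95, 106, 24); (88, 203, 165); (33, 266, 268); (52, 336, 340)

1

(95,106,24): 24²+95² = 9601 < 11236 = 106² → obtuse
(88,203,165): 88²+165² = 34969 < 41209 = 203² → obtuse
(33,266,268): 33²+266² = 71845 > 71824 = 268² → acute
(52,336,340): 52²+336² = 115600 = 340² → right
1 of the 4 is acute.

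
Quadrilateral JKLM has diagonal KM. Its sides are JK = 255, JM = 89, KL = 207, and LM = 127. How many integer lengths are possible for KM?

From triangle JKM: 166 < KM < 344.
From triangle LKM: 80 < KM < 334.
Intersection: 166 < KM < 334, so integers 167 through 333: 167 values.

167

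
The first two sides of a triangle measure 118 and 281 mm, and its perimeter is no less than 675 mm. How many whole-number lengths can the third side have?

123

Triangle inequality: 163 < x < 399. Perimeter ≥ 675 gives x ≥ 675 − 118 − 281 = 276.
So 276 ≤ x < 399; integers 276 through 398: 123 values.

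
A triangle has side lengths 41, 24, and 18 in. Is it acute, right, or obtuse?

obtuse

Compare the square of the longest side to the sum of squares of the other two: 18² + 24² = 900 < 1681 = 41².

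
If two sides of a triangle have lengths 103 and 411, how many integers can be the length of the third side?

205

The third side lies in the open interval (308, 514).
Integers from 309 to 513 inclusive: 513 − 309 + 1 = 205.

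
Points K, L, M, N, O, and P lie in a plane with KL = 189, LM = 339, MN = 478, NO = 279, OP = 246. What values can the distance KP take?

0 ≤ KP ≤ 1531

The maximum is all hops collinear in one direction: 189 + 339 + 478 + 279 + 246 = 1531.
The longest hop is 478; the others sum to 1053. Since 478 ≤ 1053, the path can fold back on itself completely, so the minimum distance is 0.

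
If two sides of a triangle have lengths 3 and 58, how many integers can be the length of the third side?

5

The third side lies in the open interval (55, 61).
Integers from 56 to 60 inclusive: 60 − 56 + 1 = 5.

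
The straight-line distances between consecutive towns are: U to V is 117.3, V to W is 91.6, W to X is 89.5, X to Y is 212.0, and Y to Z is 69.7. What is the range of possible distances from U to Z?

0 ≤ UZ ≤ 580.1

The maximum is all hops collinear in one direction: 117.3 + 91.6 + 89.5 + 212.0 + 69.7 = 580.1.
The longest hop is 212.0; the others sum to 368.1. Since 212.0 ≤ 368.1, the path can fold back on itself completely, so the minimum distance is 0.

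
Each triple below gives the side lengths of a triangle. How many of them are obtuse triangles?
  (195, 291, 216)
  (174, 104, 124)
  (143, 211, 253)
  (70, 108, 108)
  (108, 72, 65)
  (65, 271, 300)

3

(195,291,216): 195²+216² = 84681 = 291² → right
(174,104,124): 104²+124² = 26192 < 30276 = 174² → obtuse
(143,211,253): 143²+211² = 64970 > 64009 = 253² → acute
(70,108,108): 70²+108² = 16564 > 11664 = 108² → acute
(108,72,65): 65²+72² = 9409 < 11664 = 108² → obtuse
(65,271,300): 65²+271² = 77666 < 90000 = 300² → obtuse
3 of the 6 are obtuse.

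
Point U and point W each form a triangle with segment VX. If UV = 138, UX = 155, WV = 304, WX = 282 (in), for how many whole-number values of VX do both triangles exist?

270

From triangle UVX: 17 < VX < 293.
From triangle WVX: 22 < VX < 586.
Intersection: 22 < VX < 293, so integers 23 through 292: 270 values.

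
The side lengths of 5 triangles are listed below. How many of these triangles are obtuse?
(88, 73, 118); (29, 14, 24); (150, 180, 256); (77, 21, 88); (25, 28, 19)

(88,73,118): 73²+88² = 13073 < 13924 = 118² → obtuse
(29,14,24): 14²+24² = 772 < 841 = 29² → obtuse
(150,180,256): 150²+180² = 54900 < 65536 = 256² → obtuse
(77,21,88): 21²+77² = 6370 < 7744 = 88² → obtuse
(25,28,19): 19²+25² = 986 > 784 = 28² → acute
4 of the 5 are obtuse.

4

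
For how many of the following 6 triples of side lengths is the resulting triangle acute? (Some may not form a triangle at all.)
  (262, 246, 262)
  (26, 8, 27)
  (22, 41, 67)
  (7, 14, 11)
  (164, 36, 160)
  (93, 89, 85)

(262,246,262): 246²+262² = 129160 > 68644 = 262² → acute
(26,8,27): 8²+26² = 740 > 729 = 27² → acute
(22,41,67): 22+41 ≤ 67, not a triangle
(7,14,11): 7²+11² = 170 < 196 = 14² → obtuse
(164,36,160): 36²+160² = 26896 = 164² → right
(93,89,85): 85²+89² = 15146 > 8649 = 93² → acute
3 of the 6 are acute.

3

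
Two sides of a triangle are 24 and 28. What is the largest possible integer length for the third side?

51

The third side must be strictly less than 24 + 28 = 52.
The largest integer below 52 is 51.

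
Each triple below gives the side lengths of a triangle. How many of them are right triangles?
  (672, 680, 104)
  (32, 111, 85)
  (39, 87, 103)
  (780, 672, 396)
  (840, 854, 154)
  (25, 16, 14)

3

(672,680,104): 104²+672² = 462400 = 680² → right
(32,111,85): 32²+85² = 8249 < 12321 = 111² → obtuse
(39,87,103): 39²+87² = 9090 < 10609 = 103² → obtuse
(780,672,396): 396²+672² = 608400 = 780² → right
(840,854,154): 154²+840² = 729316 = 854² → right
(25,16,14): 14²+16² = 452 < 625 = 25² → obtuse
3 of the 6 are right.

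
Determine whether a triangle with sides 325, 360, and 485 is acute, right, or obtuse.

Compare the square of the longest side to the sum of squares of the other two: 325² + 360² = 235225 = 485².

right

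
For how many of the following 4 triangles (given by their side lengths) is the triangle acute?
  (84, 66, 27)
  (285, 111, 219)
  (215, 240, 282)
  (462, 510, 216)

1

(84,66,27): 27²+66² = 5085 < 7056 = 84² → obtuse
(285,111,219): 111²+219² = 60282 < 81225 = 285² → obtuse
(215,240,282): 215²+240² = 103825 > 79524 = 282² → acute
(462,510,216): 216²+462² = 260100 = 510² → right
1 of the 4 is acute.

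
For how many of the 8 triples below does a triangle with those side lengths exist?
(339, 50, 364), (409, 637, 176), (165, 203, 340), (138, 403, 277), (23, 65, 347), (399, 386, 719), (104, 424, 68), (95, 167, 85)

5

(50,339,364): 50+339 > 364 → valid
(176,409,637): 176+409 ≤ 637 → not valid
(165,203,340): 165+203 > 340 → valid
(138,277,403): 138+277 > 403 → valid
(23,65,347): 23+65 ≤ 347 → not valid
(386,399,719): 386+399 > 719 → valid
(68,104,424): 68+104 ≤ 424 → not valid
(85,95,167): 85+95 > 167 → valid
5 of the 8 triples form a triangle.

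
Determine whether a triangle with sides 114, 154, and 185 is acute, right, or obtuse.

Compare the square of the longest side to the sum of squares of the other two: 114² + 154² = 36712 > 34225 = 185².

acute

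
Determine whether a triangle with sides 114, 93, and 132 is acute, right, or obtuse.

Compare the square of the longest side to the sum of squares of the other two: 93² + 114² = 21645 > 17424 = 132².

acute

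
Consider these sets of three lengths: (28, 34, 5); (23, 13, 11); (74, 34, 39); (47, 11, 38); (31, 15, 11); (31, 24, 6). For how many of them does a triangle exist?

2

(5,28,34): 5+28 ≤ 34 → not valid
(11,13,23): 11+13 > 23 → valid
(34,39,74): 34+39 ≤ 74 → not valid
(11,38,47): 11+38 > 47 → valid
(11,15,31): 11+15 ≤ 31 → not valid
(6,24,31): 6+24 ≤ 31 → not valid
2 of the 6 triples form a triangle.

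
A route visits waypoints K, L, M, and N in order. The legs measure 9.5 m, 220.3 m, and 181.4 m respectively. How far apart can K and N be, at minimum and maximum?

29.4 ≤ KN ≤ 411.2 m

The maximum is all hops collinear in one direction: 9.5 + 220.3 + 181.4 = 411.2.
The longest hop is 220.3; the others sum to 190.9. Folding the others back against it leaves at least 220.3 − 190.9 = 29.4.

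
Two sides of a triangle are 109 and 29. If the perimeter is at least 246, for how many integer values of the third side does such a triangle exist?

30

Triangle inequality: 80 < x < 138. Perimeter ≥ 246 gives x ≥ 246 − 109 − 29 = 108.
So 108 ≤ x < 138; integers 108 through 137: 30 values.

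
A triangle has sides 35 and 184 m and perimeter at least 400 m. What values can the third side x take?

Triangle inequality alone gives 149 < x < 219.
The perimeter condition gives x ≥ 400 − 35 − 184 = 181.
Intersecting the two: 181 ≤ x < 219.

181 ≤ x < 219 m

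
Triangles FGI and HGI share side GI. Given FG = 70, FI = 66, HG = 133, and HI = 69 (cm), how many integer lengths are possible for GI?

From triangle FGI: 4 < GI < 136.
From triangle HGI: 64 < GI < 202.
Intersection: 64 < GI < 136, so integers 65 through 135: 71 values.

71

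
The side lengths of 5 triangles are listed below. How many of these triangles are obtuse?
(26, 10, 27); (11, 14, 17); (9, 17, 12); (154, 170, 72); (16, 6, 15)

1

(26,10,27): 10²+26² = 776 > 729 = 27² → acute
(11,14,17): 11²+14² = 317 > 289 = 17² → acute
(9,17,12): 9²+12² = 225 < 289 = 17² → obtuse
(154,170,72): 72²+154² = 28900 = 170² → right
(16,6,15): 6²+15² = 261 > 256 = 16² → acute
1 of the 5 is obtuse.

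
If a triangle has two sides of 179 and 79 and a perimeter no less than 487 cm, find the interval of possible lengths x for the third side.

229 ≤ x < 258 cm

Triangle inequality alone gives 100 < x < 258.
The perimeter condition gives x ≥ 487 − 179 − 79 = 229.
Intersecting the two: 229 ≤ x < 258.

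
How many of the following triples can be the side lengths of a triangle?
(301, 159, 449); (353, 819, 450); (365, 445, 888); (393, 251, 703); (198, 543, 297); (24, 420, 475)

(159,301,449): 159+301 > 449 → valid
(353,450,819): 353+450 ≤ 819 → not valid
(365,445,888): 365+445 ≤ 888 → not valid
(251,393,703): 251+393 ≤ 703 → not valid
(198,297,543): 198+297 ≤ 543 → not valid
(24,420,475): 24+420 ≤ 475 → not valid
1 of the 6 triples forms a triangle.

1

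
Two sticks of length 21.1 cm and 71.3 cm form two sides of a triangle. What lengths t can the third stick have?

50.2 < t < 92.4

By the triangle inequality, t must be less than 21.1 + 71.3 = 92.4 and greater than |21.1 − 71.3| = 50.2.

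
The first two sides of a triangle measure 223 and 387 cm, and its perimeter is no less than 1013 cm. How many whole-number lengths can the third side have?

207

Triangle inequality: 164 < x < 610. Perimeter ≥ 1013 gives x ≥ 1013 − 223 − 387 = 403.
So 403 ≤ x < 610; integers 403 through 609: 207 values.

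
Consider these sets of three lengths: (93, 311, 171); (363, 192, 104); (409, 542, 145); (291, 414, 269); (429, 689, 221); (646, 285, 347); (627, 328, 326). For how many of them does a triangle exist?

3

(93,171,311): 93+171 ≤ 311 → not valid
(104,192,363): 104+192 ≤ 363 → not valid
(145,409,542): 145+409 > 542 → valid
(269,291,414): 269+291 > 414 → valid
(221,429,689): 221+429 ≤ 689 → not valid
(285,347,646): 285+347 ≤ 646 → not valid
(326,328,627): 326+328 > 627 → valid
3 of the 7 triples form a triangle.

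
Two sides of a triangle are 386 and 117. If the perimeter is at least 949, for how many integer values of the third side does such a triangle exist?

57

Triangle inequality: 269 < x < 503. Perimeter ≥ 949 gives x ≥ 949 − 386 − 117 = 446.
So 446 ≤ x < 503; integers 446 through 502: 57 values.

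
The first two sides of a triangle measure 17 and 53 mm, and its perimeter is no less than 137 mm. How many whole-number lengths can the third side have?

Triangle inequality: 36 < x < 70. Perimeter ≥ 137 gives x ≥ 137 − 17 − 53 = 67.
So 67 ≤ x < 70; integers 67 through 69: 3 values.

3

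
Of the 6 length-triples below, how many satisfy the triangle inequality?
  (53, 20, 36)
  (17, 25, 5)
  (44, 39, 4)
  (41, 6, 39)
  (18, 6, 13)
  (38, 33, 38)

4

(20,36,53): 20+36 > 53 → valid
(5,17,25): 5+17 ≤ 25 → not valid
(4,39,44): 4+39 ≤ 44 → not valid
(6,39,41): 6+39 > 41 → valid
(6,13,18): 6+13 > 18 → valid
(33,38,38): 33+38 > 38 → valid
4 of the 6 triples form a triangle.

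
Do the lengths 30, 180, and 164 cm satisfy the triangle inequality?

Yes

The longest side is 180, and the other two sum to 194.
Since 194 > 180, the triangle inequality holds.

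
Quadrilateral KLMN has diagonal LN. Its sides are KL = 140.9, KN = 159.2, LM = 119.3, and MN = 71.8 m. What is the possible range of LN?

47.5 < LN < 191.1

From triangle KLN: |140.9 − 159.2| < LN < 140.9 + 159.2, i.e. 18.3 < LN < 300.1.
From triangle MLN: 47.5 < LN < 191.1.
Both must hold, so LN lies in the intersection.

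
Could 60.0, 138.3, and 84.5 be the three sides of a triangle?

Yes

The longest side is 138.3, and the other two sum to 144.5.
Since 144.5 > 138.3, the triangle inequality holds.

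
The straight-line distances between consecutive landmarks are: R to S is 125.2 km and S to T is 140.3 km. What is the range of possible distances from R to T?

By the triangle inequality, |125.2 − 140.3| ≤ RT ≤ 125.2 + 140.3.

15.1 ≤ RT ≤ 265.5 km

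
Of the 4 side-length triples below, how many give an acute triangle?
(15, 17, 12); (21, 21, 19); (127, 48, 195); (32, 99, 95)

3

(15,17,12): 12²+15² = 369 > 289 = 17² → acute
(21,21,19): 19²+21² = 802 > 441 = 21² → acute
(127,48,195): 48+127 ≤ 195, not a triangle
(32,99,95): 32²+95² = 10049 > 9801 = 99² → acute
3 of the 4 are acute.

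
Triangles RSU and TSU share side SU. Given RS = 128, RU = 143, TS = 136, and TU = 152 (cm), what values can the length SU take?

16 < SU < 271

From triangle RSU: |128 − 143| < SU < 128 + 143, i.e. 15 < SU < 271.
From triangle TSU: 16 < SU < 288.
Both must hold, so SU lies in the intersection.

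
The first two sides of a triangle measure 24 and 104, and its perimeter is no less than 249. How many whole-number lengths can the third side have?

7

Triangle inequality: 80 < x < 128. Perimeter ≥ 249 gives x ≥ 249 − 24 − 104 = 121.
So 121 ≤ x < 128; integers 121 through 127: 7 values.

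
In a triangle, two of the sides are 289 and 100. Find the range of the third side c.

189 < c < 389

By the triangle inequality, c must be less than 289 + 100 = 389 and greater than |289 − 100| = 189.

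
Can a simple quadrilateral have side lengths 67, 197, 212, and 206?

Yes

A quadrilateral exists iff every side is shorter than the sum of the others — equivalently, the longest side is less than the sum of the rest.
Longest side 212 < 470 (sum of the remaining 3), so yes.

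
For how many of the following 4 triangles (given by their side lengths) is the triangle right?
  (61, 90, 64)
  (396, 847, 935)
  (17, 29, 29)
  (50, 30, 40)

2

(61,90,64): 61²+64² = 7817 < 8100 = 90² → obtuse
(396,847,935): 396²+847² = 874225 = 935² → right
(17,29,29): 17²+29² = 1130 > 841 = 29² → acute
(50,30,40): 30²+40² = 2500 = 50² → right
2 of the 4 are right.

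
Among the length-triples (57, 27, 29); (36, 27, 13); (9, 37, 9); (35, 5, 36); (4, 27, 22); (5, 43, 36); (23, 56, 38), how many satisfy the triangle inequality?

(27,29,57): 27+29 ≤ 57 → not valid
(13,27,36): 13+27 > 36 → valid
(9,9,37): 9+9 ≤ 37 → not valid
(5,35,36): 5+35 > 36 → valid
(4,22,27): 4+22 ≤ 27 → not valid
(5,36,43): 5+36 ≤ 43 → not valid
(23,38,56): 23+38 > 56 → valid
3 of the 7 triples form a triangle.

3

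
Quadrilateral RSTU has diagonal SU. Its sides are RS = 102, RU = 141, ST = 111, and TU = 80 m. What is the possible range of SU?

39 < SU < 191

From triangle RSU: |102 − 141| < SU < 102 + 141, i.e. 39 < SU < 243.
From triangle TSU: 31 < SU < 191.
Both must hold, so SU lies in the intersection.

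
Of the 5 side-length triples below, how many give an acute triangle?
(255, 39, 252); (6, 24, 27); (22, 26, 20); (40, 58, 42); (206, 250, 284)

(255,39,252): 39²+252² = 65025 = 255² → right
(6,24,27): 6²+24² = 612 < 729 = 27² → obtuse
(22,26,20): 20²+22² = 884 > 676 = 26² → acute
(40,58,42): 40²+42² = 3364 = 58² → right
(206,250,284): 206²+250² = 104936 > 80656 = 284² → acute
2 of the 5 are acute.

2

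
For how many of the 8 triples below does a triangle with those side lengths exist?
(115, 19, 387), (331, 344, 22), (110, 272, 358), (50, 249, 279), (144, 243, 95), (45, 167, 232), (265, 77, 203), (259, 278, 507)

5

(19,115,387): 19+115 ≤ 387 → not valid
(22,331,344): 22+331 > 344 → valid
(110,272,358): 110+272 > 358 → valid
(50,249,279): 50+249 > 279 → valid
(95,144,243): 95+144 ≤ 243 → not valid
(45,167,232): 45+167 ≤ 232 → not valid
(77,203,265): 77+203 > 265 → valid
(259,278,507): 259+278 > 507 → valid
5 of the 8 triples form a triangle.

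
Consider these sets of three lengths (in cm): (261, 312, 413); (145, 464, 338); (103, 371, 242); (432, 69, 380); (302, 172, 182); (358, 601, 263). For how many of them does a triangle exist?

(261,312,413): 261+312 > 413 → valid
(145,338,464): 145+338 > 464 → valid
(103,242,371): 103+242 ≤ 371 → not valid
(69,380,432): 69+380 > 432 → valid
(172,182,302): 172+182 > 302 → valid
(263,358,601): 263+358 > 601 → valid
5 of the 6 triples form a triangle.

5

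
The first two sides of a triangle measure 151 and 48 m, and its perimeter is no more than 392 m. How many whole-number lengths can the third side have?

90

Triangle inequality: 103 < x < 199. Perimeter ≤ 392 gives x ≤ 392 − 151 − 48 = 193.
So 103 < x ≤ 193; integers 104 through 193: 90 values.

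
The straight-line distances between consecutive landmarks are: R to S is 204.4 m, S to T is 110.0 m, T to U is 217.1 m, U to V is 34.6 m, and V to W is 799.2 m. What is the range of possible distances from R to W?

The maximum is all hops collinear in one direction: 204.4 + 110.0 + 217.1 + 34.6 + 799.2 = 1365.3.
The longest hop is 799.2; the others sum to 566.1. Folding the others back against it leaves at least 799.2 − 566.1 = 233.1.

233.1 ≤ RW ≤ 1365.3 m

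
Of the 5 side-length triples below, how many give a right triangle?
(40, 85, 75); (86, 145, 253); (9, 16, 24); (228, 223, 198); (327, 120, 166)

1

(40,85,75): 40²+75² = 7225 = 85² → right
(86,145,253): 86+145 ≤ 253, not a triangle
(9,16,24): 9²+16² = 337 < 576 = 24² → obtuse
(228,223,198): 198²+223² = 88933 > 51984 = 228² → acute
(327,120,166): 120+166 ≤ 327, not a triangle
1 of the 5 is right.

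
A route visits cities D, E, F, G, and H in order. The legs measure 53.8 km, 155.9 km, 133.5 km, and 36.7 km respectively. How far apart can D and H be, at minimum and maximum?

The maximum is all hops collinear in one direction: 53.8 + 155.9 + 133.5 + 36.7 = 379.9.
The longest hop is 155.9; the others sum to 224.0. Since 155.9 ≤ 224.0, the path can fold back on itself completely, so the minimum distance is 0.

0 ≤ DH ≤ 379.9 km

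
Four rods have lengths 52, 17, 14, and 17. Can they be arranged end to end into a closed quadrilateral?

For a quadrilateral, each side must be shorter than the sum of the others.
Here the longest side is 52, but the remaining 3 sides sum to only 48.

No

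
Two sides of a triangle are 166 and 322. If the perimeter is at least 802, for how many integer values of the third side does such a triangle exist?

Triangle inequality: 156 < x < 488. Perimeter ≥ 802 gives x ≥ 802 − 166 − 322 = 314.
So 314 ≤ x < 488; integers 314 through 487: 174 values.

174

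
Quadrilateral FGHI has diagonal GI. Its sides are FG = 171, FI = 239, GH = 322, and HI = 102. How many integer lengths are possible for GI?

189

From triangle FGI: 68 < GI < 410.
From triangle HGI: 220 < GI < 424.
Intersection: 220 < GI < 410, so integers 221 through 409: 189 values.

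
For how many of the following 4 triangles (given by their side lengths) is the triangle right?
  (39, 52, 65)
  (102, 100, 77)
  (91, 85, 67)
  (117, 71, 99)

(39,52,65): 39²+52² = 4225 = 65² → right
(102,100,77): 77²+100² = 15929 > 10404 = 102² → acute
(91,85,67): 67²+85² = 11714 > 8281 = 91² → acute
(117,71,99): 71²+99² = 14842 > 13689 = 117² → acute
1 of the 4 is right.

1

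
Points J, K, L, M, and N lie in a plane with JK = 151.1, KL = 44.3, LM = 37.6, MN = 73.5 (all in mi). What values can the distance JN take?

0 ≤ JN ≤ 306.5 mi

The maximum is all hops collinear in one direction: 151.1 + 44.3 + 37.6 + 73.5 = 306.5.
The longest hop is 151.1; the others sum to 155.4. Since 151.1 ≤ 155.4, the path can fold back on itself completely, so the minimum distance is 0.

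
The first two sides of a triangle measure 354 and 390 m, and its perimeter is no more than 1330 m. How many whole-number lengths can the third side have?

Triangle inequality: 36 < x < 744. Perimeter ≤ 1330 gives x ≤ 1330 − 354 − 390 = 586.
So 36 < x ≤ 586; integers 37 through 586: 550 values.

550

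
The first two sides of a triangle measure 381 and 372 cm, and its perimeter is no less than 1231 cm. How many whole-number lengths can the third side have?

275

Triangle inequality: 9 < x < 753. Perimeter ≥ 1231 gives x ≥ 1231 − 381 − 372 = 478.
So 478 ≤ x < 753; integers 478 through 752: 275 values.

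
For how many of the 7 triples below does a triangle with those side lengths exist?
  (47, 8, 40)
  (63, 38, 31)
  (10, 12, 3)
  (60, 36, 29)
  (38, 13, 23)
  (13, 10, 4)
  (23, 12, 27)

6

(8,40,47): 8+40 > 47 → valid
(31,38,63): 31+38 > 63 → valid
(3,10,12): 3+10 > 12 → valid
(29,36,60): 29+36 > 60 → valid
(13,23,38): 13+23 ≤ 38 → not valid
(4,10,13): 4+10 > 13 → valid
(12,23,27): 12+23 > 27 → valid
6 of the 7 triples form a triangle.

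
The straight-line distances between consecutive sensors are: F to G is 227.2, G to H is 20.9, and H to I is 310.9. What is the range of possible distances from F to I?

The maximum is all hops collinear in one direction: 227.2 + 20.9 + 310.9 = 559.0.
The longest hop is 310.9; the others sum to 248.1. Folding the others back against it leaves at least 310.9 − 248.1 = 62.8.

62.8 ≤ FI ≤ 559.0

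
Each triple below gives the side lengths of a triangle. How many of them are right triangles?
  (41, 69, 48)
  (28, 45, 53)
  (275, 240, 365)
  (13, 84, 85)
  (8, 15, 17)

4

(41,69,48): 41²+48² = 3985 < 4761 = 69² → obtuse
(28,45,53): 28²+45² = 2809 = 53² → right
(275,240,365): 240²+275² = 133225 = 365² → right
(13,84,85): 13²+84² = 7225 = 85² → right
(8,15,17): 8²+15² = 289 = 17² → right
4 of the 5 are right.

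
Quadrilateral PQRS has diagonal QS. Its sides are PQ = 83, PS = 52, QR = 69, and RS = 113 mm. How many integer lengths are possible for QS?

90

From triangle PQS: 31 < QS < 135.
From triangle RQS: 44 < QS < 182.
Intersection: 44 < QS < 135, so integers 45 through 134: 90 values.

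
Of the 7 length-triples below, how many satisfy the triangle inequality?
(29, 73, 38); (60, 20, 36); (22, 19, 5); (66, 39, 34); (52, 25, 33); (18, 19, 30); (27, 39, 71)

(29,38,73): 29+38 ≤ 73 → not valid
(20,36,60): 20+36 ≤ 60 → not valid
(5,19,22): 5+19 > 22 → valid
(34,39,66): 34+39 > 66 → valid
(25,33,52): 25+33 > 52 → valid
(18,19,30): 18+19 > 30 → valid
(27,39,71): 27+39 ≤ 71 → not valid
4 of the 7 triples form a triangle.

4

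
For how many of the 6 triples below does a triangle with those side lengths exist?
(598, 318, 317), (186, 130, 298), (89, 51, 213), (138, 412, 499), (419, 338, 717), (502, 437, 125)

5

(317,318,598): 317+318 > 598 → valid
(130,186,298): 130+186 > 298 → valid
(51,89,213): 51+89 ≤ 213 → not valid
(138,412,499): 138+412 > 499 → valid
(338,419,717): 338+419 > 717 → valid
(125,437,502): 125+437 > 502 → valid
5 of the 6 triples form a triangle.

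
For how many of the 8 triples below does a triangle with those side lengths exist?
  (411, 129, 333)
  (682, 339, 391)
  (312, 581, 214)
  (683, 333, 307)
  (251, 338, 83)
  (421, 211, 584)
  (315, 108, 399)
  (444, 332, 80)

4

(129,333,411): 129+333 > 411 → valid
(339,391,682): 339+391 > 682 → valid
(214,312,581): 214+312 ≤ 581 → not valid
(307,333,683): 307+333 ≤ 683 → not valid
(83,251,338): 83+251 ≤ 338 → not valid
(211,421,584): 211+421 > 584 → valid
(108,315,399): 108+315 > 399 → valid
(80,332,444): 80+332 ≤ 444 → not valid
4 of the 8 triples form a triangle.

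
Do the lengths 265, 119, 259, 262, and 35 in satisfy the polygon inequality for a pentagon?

Yes

A pentagon exists iff every side is shorter than the sum of the others — equivalently, the longest side is less than the sum of the rest.
Longest side 265 < 675 (sum of the remaining 4), so yes.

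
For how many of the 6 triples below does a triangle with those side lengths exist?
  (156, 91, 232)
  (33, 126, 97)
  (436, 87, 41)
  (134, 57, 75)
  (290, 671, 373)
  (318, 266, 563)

3

(91,156,232): 91+156 > 232 → valid
(33,97,126): 33+97 > 126 → valid
(41,87,436): 41+87 ≤ 436 → not valid
(57,75,134): 57+75 ≤ 134 → not valid
(290,373,671): 290+373 ≤ 671 → not valid
(266,318,563): 266+318 > 563 → valid
3 of the 6 triples form a triangle.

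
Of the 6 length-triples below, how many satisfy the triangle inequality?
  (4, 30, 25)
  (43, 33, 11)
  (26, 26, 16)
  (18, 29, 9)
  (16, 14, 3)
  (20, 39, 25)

(4,25,30): 4+25 ≤ 30 → not valid
(11,33,43): 11+33 > 43 → valid
(16,26,26): 16+26 > 26 → valid
(9,18,29): 9+18 ≤ 29 → not valid
(3,14,16): 3+14 > 16 → valid
(20,25,39): 20+25 > 39 → valid
4 of the 6 triples form a triangle.

4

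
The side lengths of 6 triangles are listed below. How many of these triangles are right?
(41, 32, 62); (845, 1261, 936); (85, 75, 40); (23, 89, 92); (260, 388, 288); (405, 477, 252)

4

(41,32,62): 32²+41² = 2705 < 3844 = 62² → obtuse
(845,1261,936): 845²+936² = 1590121 = 1261² → right
(85,75,40): 40²+75² = 7225 = 85² → right
(23,89,92): 23²+89² = 8450 < 8464 = 92² → obtuse
(260,388,288): 260²+288² = 150544 = 388² → right
(405,477,252): 252²+405² = 227529 = 477² → right
4 of the 6 are right.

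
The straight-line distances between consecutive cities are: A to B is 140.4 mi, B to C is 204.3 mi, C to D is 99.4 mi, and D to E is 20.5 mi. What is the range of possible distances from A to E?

The maximum is all hops collinear in one direction: 140.4 + 204.3 + 99.4 + 20.5 = 464.6.
The longest hop is 204.3; the others sum to 260.3. Since 204.3 ≤ 260.3, the path can fold back on itself completely, so the minimum distance is 0.

0 ≤ AE ≤ 464.6 mi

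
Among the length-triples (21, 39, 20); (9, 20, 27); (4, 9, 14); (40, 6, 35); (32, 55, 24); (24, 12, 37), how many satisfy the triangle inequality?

4

(20,21,39): 20+21 > 39 → valid
(9,20,27): 9+20 > 27 → valid
(4,9,14): 4+9 ≤ 14 → not valid
(6,35,40): 6+35 > 40 → valid
(24,32,55): 24+32 > 55 → valid
(12,24,37): 12+24 ≤ 37 → not valid
4 of the 6 triples form a triangle.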